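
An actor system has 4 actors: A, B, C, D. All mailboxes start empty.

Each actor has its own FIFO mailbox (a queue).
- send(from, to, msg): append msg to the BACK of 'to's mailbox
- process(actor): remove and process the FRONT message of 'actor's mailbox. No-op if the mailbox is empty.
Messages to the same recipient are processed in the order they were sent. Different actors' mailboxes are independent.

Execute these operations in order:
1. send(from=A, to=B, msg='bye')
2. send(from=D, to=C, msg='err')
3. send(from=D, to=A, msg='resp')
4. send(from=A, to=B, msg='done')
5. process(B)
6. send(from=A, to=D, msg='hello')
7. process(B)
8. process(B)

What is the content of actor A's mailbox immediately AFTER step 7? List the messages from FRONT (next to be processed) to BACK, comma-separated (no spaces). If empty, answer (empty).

After 1 (send(from=A, to=B, msg='bye')): A:[] B:[bye] C:[] D:[]
After 2 (send(from=D, to=C, msg='err')): A:[] B:[bye] C:[err] D:[]
After 3 (send(from=D, to=A, msg='resp')): A:[resp] B:[bye] C:[err] D:[]
After 4 (send(from=A, to=B, msg='done')): A:[resp] B:[bye,done] C:[err] D:[]
After 5 (process(B)): A:[resp] B:[done] C:[err] D:[]
After 6 (send(from=A, to=D, msg='hello')): A:[resp] B:[done] C:[err] D:[hello]
After 7 (process(B)): A:[resp] B:[] C:[err] D:[hello]

resp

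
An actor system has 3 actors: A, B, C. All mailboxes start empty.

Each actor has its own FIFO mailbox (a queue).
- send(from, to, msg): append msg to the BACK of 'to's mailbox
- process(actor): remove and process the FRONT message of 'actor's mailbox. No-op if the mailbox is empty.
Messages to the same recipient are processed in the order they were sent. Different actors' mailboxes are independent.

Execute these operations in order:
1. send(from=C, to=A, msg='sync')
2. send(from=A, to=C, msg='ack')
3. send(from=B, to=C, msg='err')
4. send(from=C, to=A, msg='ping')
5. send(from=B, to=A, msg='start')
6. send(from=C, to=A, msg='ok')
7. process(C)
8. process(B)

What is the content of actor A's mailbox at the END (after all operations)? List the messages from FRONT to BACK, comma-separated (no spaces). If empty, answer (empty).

Answer: sync,ping,start,ok

Derivation:
After 1 (send(from=C, to=A, msg='sync')): A:[sync] B:[] C:[]
After 2 (send(from=A, to=C, msg='ack')): A:[sync] B:[] C:[ack]
After 3 (send(from=B, to=C, msg='err')): A:[sync] B:[] C:[ack,err]
After 4 (send(from=C, to=A, msg='ping')): A:[sync,ping] B:[] C:[ack,err]
After 5 (send(from=B, to=A, msg='start')): A:[sync,ping,start] B:[] C:[ack,err]
After 6 (send(from=C, to=A, msg='ok')): A:[sync,ping,start,ok] B:[] C:[ack,err]
After 7 (process(C)): A:[sync,ping,start,ok] B:[] C:[err]
After 8 (process(B)): A:[sync,ping,start,ok] B:[] C:[err]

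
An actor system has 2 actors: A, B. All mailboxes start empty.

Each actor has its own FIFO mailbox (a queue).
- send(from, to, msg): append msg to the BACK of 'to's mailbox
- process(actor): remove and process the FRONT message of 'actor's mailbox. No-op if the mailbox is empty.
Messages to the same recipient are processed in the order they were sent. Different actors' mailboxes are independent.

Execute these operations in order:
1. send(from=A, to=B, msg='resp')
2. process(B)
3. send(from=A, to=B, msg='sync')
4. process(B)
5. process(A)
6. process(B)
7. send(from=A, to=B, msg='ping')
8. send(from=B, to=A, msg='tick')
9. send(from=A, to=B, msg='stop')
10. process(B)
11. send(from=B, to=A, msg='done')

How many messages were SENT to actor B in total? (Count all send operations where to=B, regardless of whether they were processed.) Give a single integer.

Answer: 4

Derivation:
After 1 (send(from=A, to=B, msg='resp')): A:[] B:[resp]
After 2 (process(B)): A:[] B:[]
After 3 (send(from=A, to=B, msg='sync')): A:[] B:[sync]
After 4 (process(B)): A:[] B:[]
After 5 (process(A)): A:[] B:[]
After 6 (process(B)): A:[] B:[]
After 7 (send(from=A, to=B, msg='ping')): A:[] B:[ping]
After 8 (send(from=B, to=A, msg='tick')): A:[tick] B:[ping]
After 9 (send(from=A, to=B, msg='stop')): A:[tick] B:[ping,stop]
After 10 (process(B)): A:[tick] B:[stop]
After 11 (send(from=B, to=A, msg='done')): A:[tick,done] B:[stop]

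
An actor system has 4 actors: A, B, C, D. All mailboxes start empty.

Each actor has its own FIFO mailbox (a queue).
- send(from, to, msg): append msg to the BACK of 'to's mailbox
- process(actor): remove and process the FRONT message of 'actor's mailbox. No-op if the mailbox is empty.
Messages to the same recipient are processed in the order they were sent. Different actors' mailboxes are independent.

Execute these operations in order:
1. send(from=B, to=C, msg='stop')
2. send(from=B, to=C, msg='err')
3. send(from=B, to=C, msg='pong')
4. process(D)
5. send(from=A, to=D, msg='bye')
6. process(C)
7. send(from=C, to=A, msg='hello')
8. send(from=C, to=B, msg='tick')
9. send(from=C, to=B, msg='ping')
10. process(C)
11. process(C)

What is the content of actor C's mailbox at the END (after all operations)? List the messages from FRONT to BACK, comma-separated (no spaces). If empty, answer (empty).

Answer: (empty)

Derivation:
After 1 (send(from=B, to=C, msg='stop')): A:[] B:[] C:[stop] D:[]
After 2 (send(from=B, to=C, msg='err')): A:[] B:[] C:[stop,err] D:[]
After 3 (send(from=B, to=C, msg='pong')): A:[] B:[] C:[stop,err,pong] D:[]
After 4 (process(D)): A:[] B:[] C:[stop,err,pong] D:[]
After 5 (send(from=A, to=D, msg='bye')): A:[] B:[] C:[stop,err,pong] D:[bye]
After 6 (process(C)): A:[] B:[] C:[err,pong] D:[bye]
After 7 (send(from=C, to=A, msg='hello')): A:[hello] B:[] C:[err,pong] D:[bye]
After 8 (send(from=C, to=B, msg='tick')): A:[hello] B:[tick] C:[err,pong] D:[bye]
After 9 (send(from=C, to=B, msg='ping')): A:[hello] B:[tick,ping] C:[err,pong] D:[bye]
After 10 (process(C)): A:[hello] B:[tick,ping] C:[pong] D:[bye]
After 11 (process(C)): A:[hello] B:[tick,ping] C:[] D:[bye]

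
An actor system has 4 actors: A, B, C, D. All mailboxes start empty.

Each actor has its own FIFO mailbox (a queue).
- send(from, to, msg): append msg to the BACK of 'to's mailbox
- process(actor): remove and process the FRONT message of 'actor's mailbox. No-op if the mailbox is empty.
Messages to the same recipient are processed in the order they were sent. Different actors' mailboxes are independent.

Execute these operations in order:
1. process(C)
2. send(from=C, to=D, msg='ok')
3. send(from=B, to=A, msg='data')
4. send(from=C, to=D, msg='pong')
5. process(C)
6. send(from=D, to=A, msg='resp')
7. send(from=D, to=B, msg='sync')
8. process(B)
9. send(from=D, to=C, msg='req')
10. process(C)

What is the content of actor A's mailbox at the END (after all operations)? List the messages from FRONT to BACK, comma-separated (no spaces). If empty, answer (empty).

Answer: data,resp

Derivation:
After 1 (process(C)): A:[] B:[] C:[] D:[]
After 2 (send(from=C, to=D, msg='ok')): A:[] B:[] C:[] D:[ok]
After 3 (send(from=B, to=A, msg='data')): A:[data] B:[] C:[] D:[ok]
After 4 (send(from=C, to=D, msg='pong')): A:[data] B:[] C:[] D:[ok,pong]
After 5 (process(C)): A:[data] B:[] C:[] D:[ok,pong]
After 6 (send(from=D, to=A, msg='resp')): A:[data,resp] B:[] C:[] D:[ok,pong]
After 7 (send(from=D, to=B, msg='sync')): A:[data,resp] B:[sync] C:[] D:[ok,pong]
After 8 (process(B)): A:[data,resp] B:[] C:[] D:[ok,pong]
After 9 (send(from=D, to=C, msg='req')): A:[data,resp] B:[] C:[req] D:[ok,pong]
After 10 (process(C)): A:[data,resp] B:[] C:[] D:[ok,pong]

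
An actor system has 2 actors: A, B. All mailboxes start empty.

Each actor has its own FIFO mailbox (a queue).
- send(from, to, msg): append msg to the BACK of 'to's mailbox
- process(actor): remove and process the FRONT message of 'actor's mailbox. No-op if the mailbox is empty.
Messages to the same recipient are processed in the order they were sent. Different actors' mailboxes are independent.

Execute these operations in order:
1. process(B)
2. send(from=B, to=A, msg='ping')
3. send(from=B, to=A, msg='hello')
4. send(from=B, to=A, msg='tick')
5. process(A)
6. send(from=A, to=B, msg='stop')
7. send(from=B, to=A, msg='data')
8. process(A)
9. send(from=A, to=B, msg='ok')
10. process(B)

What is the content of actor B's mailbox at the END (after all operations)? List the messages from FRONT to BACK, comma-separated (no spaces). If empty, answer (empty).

After 1 (process(B)): A:[] B:[]
After 2 (send(from=B, to=A, msg='ping')): A:[ping] B:[]
After 3 (send(from=B, to=A, msg='hello')): A:[ping,hello] B:[]
After 4 (send(from=B, to=A, msg='tick')): A:[ping,hello,tick] B:[]
After 5 (process(A)): A:[hello,tick] B:[]
After 6 (send(from=A, to=B, msg='stop')): A:[hello,tick] B:[stop]
After 7 (send(from=B, to=A, msg='data')): A:[hello,tick,data] B:[stop]
After 8 (process(A)): A:[tick,data] B:[stop]
After 9 (send(from=A, to=B, msg='ok')): A:[tick,data] B:[stop,ok]
After 10 (process(B)): A:[tick,data] B:[ok]

Answer: ok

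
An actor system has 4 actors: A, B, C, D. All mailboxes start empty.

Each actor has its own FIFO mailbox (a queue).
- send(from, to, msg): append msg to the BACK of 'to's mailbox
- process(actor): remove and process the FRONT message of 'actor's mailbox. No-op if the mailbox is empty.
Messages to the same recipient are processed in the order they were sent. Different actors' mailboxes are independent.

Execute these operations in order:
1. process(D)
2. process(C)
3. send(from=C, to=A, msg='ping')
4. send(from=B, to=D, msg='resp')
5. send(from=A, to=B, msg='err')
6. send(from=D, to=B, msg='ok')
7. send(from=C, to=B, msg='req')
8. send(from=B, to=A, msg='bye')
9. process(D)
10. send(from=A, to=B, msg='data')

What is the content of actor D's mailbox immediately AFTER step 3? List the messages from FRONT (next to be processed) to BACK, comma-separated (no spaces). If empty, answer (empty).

After 1 (process(D)): A:[] B:[] C:[] D:[]
After 2 (process(C)): A:[] B:[] C:[] D:[]
After 3 (send(from=C, to=A, msg='ping')): A:[ping] B:[] C:[] D:[]

(empty)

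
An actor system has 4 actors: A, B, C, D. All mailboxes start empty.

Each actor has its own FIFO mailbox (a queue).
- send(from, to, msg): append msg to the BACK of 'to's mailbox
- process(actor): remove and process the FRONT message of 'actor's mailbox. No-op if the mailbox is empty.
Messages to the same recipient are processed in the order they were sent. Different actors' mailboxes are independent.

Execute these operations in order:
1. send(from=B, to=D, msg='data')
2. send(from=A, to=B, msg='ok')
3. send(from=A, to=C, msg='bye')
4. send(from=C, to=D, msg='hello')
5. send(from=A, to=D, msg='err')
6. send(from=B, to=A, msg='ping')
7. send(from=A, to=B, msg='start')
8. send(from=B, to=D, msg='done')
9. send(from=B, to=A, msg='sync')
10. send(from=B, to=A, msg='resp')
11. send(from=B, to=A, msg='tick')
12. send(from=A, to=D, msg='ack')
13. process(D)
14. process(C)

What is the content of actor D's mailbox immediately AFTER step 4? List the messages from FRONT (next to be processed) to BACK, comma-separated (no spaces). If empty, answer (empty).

After 1 (send(from=B, to=D, msg='data')): A:[] B:[] C:[] D:[data]
After 2 (send(from=A, to=B, msg='ok')): A:[] B:[ok] C:[] D:[data]
After 3 (send(from=A, to=C, msg='bye')): A:[] B:[ok] C:[bye] D:[data]
After 4 (send(from=C, to=D, msg='hello')): A:[] B:[ok] C:[bye] D:[data,hello]

data,hello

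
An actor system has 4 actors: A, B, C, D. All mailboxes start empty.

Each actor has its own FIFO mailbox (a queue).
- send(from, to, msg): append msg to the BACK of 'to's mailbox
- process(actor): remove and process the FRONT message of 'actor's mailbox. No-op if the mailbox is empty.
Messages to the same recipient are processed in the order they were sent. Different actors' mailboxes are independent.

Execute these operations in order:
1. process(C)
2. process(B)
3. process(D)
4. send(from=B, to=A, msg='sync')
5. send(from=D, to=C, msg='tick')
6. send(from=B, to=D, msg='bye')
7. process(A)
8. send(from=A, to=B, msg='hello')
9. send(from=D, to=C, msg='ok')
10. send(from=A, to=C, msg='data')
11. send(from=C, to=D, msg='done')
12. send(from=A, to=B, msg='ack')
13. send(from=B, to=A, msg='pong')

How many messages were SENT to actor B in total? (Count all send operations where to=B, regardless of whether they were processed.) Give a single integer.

Answer: 2

Derivation:
After 1 (process(C)): A:[] B:[] C:[] D:[]
After 2 (process(B)): A:[] B:[] C:[] D:[]
After 3 (process(D)): A:[] B:[] C:[] D:[]
After 4 (send(from=B, to=A, msg='sync')): A:[sync] B:[] C:[] D:[]
After 5 (send(from=D, to=C, msg='tick')): A:[sync] B:[] C:[tick] D:[]
After 6 (send(from=B, to=D, msg='bye')): A:[sync] B:[] C:[tick] D:[bye]
After 7 (process(A)): A:[] B:[] C:[tick] D:[bye]
After 8 (send(from=A, to=B, msg='hello')): A:[] B:[hello] C:[tick] D:[bye]
After 9 (send(from=D, to=C, msg='ok')): A:[] B:[hello] C:[tick,ok] D:[bye]
After 10 (send(from=A, to=C, msg='data')): A:[] B:[hello] C:[tick,ok,data] D:[bye]
After 11 (send(from=C, to=D, msg='done')): A:[] B:[hello] C:[tick,ok,data] D:[bye,done]
After 12 (send(from=A, to=B, msg='ack')): A:[] B:[hello,ack] C:[tick,ok,data] D:[bye,done]
After 13 (send(from=B, to=A, msg='pong')): A:[pong] B:[hello,ack] C:[tick,ok,data] D:[bye,done]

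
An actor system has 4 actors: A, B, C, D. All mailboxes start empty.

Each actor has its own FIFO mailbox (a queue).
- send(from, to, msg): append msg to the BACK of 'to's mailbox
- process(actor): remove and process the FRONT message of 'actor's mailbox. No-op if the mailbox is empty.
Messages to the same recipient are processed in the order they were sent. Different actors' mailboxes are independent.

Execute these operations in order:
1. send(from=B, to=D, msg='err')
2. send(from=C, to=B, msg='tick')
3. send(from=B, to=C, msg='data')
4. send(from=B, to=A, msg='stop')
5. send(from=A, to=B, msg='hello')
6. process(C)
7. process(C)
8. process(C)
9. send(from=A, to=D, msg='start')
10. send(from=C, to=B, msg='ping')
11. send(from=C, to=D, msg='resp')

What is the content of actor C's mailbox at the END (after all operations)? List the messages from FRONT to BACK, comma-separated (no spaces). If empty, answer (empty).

Answer: (empty)

Derivation:
After 1 (send(from=B, to=D, msg='err')): A:[] B:[] C:[] D:[err]
After 2 (send(from=C, to=B, msg='tick')): A:[] B:[tick] C:[] D:[err]
After 3 (send(from=B, to=C, msg='data')): A:[] B:[tick] C:[data] D:[err]
After 4 (send(from=B, to=A, msg='stop')): A:[stop] B:[tick] C:[data] D:[err]
After 5 (send(from=A, to=B, msg='hello')): A:[stop] B:[tick,hello] C:[data] D:[err]
After 6 (process(C)): A:[stop] B:[tick,hello] C:[] D:[err]
After 7 (process(C)): A:[stop] B:[tick,hello] C:[] D:[err]
After 8 (process(C)): A:[stop] B:[tick,hello] C:[] D:[err]
After 9 (send(from=A, to=D, msg='start')): A:[stop] B:[tick,hello] C:[] D:[err,start]
After 10 (send(from=C, to=B, msg='ping')): A:[stop] B:[tick,hello,ping] C:[] D:[err,start]
After 11 (send(from=C, to=D, msg='resp')): A:[stop] B:[tick,hello,ping] C:[] D:[err,start,resp]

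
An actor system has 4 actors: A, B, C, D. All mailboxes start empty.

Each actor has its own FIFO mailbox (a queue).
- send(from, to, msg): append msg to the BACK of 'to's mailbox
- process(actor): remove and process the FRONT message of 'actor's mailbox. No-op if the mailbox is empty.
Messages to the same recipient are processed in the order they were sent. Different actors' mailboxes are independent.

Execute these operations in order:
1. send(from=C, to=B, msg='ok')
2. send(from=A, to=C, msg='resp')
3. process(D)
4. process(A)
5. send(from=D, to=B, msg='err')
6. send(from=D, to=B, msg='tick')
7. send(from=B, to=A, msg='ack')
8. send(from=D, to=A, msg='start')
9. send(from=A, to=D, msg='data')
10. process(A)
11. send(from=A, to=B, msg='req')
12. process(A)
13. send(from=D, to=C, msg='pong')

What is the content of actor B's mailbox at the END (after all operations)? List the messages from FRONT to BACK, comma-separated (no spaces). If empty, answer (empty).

After 1 (send(from=C, to=B, msg='ok')): A:[] B:[ok] C:[] D:[]
After 2 (send(from=A, to=C, msg='resp')): A:[] B:[ok] C:[resp] D:[]
After 3 (process(D)): A:[] B:[ok] C:[resp] D:[]
After 4 (process(A)): A:[] B:[ok] C:[resp] D:[]
After 5 (send(from=D, to=B, msg='err')): A:[] B:[ok,err] C:[resp] D:[]
After 6 (send(from=D, to=B, msg='tick')): A:[] B:[ok,err,tick] C:[resp] D:[]
After 7 (send(from=B, to=A, msg='ack')): A:[ack] B:[ok,err,tick] C:[resp] D:[]
After 8 (send(from=D, to=A, msg='start')): A:[ack,start] B:[ok,err,tick] C:[resp] D:[]
After 9 (send(from=A, to=D, msg='data')): A:[ack,start] B:[ok,err,tick] C:[resp] D:[data]
After 10 (process(A)): A:[start] B:[ok,err,tick] C:[resp] D:[data]
After 11 (send(from=A, to=B, msg='req')): A:[start] B:[ok,err,tick,req] C:[resp] D:[data]
After 12 (process(A)): A:[] B:[ok,err,tick,req] C:[resp] D:[data]
After 13 (send(from=D, to=C, msg='pong')): A:[] B:[ok,err,tick,req] C:[resp,pong] D:[data]

Answer: ok,err,tick,req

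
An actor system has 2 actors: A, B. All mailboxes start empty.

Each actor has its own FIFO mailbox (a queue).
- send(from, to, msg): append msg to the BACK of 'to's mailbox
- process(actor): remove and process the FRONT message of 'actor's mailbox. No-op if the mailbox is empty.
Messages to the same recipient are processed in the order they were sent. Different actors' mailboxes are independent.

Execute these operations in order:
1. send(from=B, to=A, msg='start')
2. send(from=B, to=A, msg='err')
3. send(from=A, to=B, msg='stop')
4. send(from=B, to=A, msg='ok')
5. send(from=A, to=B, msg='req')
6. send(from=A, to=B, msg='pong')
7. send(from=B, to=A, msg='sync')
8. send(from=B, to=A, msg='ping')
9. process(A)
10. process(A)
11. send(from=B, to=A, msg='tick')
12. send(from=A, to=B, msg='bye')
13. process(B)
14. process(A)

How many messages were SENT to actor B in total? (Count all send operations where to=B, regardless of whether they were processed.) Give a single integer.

Answer: 4

Derivation:
After 1 (send(from=B, to=A, msg='start')): A:[start] B:[]
After 2 (send(from=B, to=A, msg='err')): A:[start,err] B:[]
After 3 (send(from=A, to=B, msg='stop')): A:[start,err] B:[stop]
After 4 (send(from=B, to=A, msg='ok')): A:[start,err,ok] B:[stop]
After 5 (send(from=A, to=B, msg='req')): A:[start,err,ok] B:[stop,req]
After 6 (send(from=A, to=B, msg='pong')): A:[start,err,ok] B:[stop,req,pong]
After 7 (send(from=B, to=A, msg='sync')): A:[start,err,ok,sync] B:[stop,req,pong]
After 8 (send(from=B, to=A, msg='ping')): A:[start,err,ok,sync,ping] B:[stop,req,pong]
After 9 (process(A)): A:[err,ok,sync,ping] B:[stop,req,pong]
After 10 (process(A)): A:[ok,sync,ping] B:[stop,req,pong]
After 11 (send(from=B, to=A, msg='tick')): A:[ok,sync,ping,tick] B:[stop,req,pong]
After 12 (send(from=A, to=B, msg='bye')): A:[ok,sync,ping,tick] B:[stop,req,pong,bye]
After 13 (process(B)): A:[ok,sync,ping,tick] B:[req,pong,bye]
After 14 (process(A)): A:[sync,ping,tick] B:[req,pong,bye]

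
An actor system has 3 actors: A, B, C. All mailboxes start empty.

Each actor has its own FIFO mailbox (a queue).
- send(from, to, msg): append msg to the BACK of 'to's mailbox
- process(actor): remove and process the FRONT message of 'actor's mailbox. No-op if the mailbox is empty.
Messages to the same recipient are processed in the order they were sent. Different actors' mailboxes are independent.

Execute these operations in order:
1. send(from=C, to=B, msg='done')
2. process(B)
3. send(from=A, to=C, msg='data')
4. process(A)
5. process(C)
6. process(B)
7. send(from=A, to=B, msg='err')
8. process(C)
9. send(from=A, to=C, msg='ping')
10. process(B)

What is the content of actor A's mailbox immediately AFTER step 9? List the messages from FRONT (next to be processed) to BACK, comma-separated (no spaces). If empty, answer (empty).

After 1 (send(from=C, to=B, msg='done')): A:[] B:[done] C:[]
After 2 (process(B)): A:[] B:[] C:[]
After 3 (send(from=A, to=C, msg='data')): A:[] B:[] C:[data]
After 4 (process(A)): A:[] B:[] C:[data]
After 5 (process(C)): A:[] B:[] C:[]
After 6 (process(B)): A:[] B:[] C:[]
After 7 (send(from=A, to=B, msg='err')): A:[] B:[err] C:[]
After 8 (process(C)): A:[] B:[err] C:[]
After 9 (send(from=A, to=C, msg='ping')): A:[] B:[err] C:[ping]

(empty)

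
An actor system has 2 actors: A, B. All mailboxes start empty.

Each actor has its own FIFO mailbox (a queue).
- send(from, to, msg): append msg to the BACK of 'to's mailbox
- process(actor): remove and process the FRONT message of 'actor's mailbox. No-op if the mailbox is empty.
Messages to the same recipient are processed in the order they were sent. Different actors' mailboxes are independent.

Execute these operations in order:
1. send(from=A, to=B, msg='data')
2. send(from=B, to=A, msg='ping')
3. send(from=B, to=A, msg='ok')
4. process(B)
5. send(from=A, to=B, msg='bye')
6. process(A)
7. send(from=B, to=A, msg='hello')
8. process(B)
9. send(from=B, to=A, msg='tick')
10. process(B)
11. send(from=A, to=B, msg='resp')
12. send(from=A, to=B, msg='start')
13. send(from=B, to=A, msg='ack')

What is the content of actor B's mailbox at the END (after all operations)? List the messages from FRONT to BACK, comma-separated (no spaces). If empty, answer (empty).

After 1 (send(from=A, to=B, msg='data')): A:[] B:[data]
After 2 (send(from=B, to=A, msg='ping')): A:[ping] B:[data]
After 3 (send(from=B, to=A, msg='ok')): A:[ping,ok] B:[data]
After 4 (process(B)): A:[ping,ok] B:[]
After 5 (send(from=A, to=B, msg='bye')): A:[ping,ok] B:[bye]
After 6 (process(A)): A:[ok] B:[bye]
After 7 (send(from=B, to=A, msg='hello')): A:[ok,hello] B:[bye]
After 8 (process(B)): A:[ok,hello] B:[]
After 9 (send(from=B, to=A, msg='tick')): A:[ok,hello,tick] B:[]
After 10 (process(B)): A:[ok,hello,tick] B:[]
After 11 (send(from=A, to=B, msg='resp')): A:[ok,hello,tick] B:[resp]
After 12 (send(from=A, to=B, msg='start')): A:[ok,hello,tick] B:[resp,start]
After 13 (send(from=B, to=A, msg='ack')): A:[ok,hello,tick,ack] B:[resp,start]

Answer: resp,start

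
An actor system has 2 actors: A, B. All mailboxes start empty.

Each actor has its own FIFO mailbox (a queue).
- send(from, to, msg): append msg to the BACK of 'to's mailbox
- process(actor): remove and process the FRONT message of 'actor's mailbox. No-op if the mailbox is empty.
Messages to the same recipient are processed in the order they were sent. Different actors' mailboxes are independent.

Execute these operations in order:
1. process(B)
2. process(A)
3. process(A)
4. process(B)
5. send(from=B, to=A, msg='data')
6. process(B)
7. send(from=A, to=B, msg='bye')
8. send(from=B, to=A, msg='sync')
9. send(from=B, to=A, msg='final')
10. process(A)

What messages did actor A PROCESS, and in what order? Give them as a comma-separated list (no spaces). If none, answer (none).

After 1 (process(B)): A:[] B:[]
After 2 (process(A)): A:[] B:[]
After 3 (process(A)): A:[] B:[]
After 4 (process(B)): A:[] B:[]
After 5 (send(from=B, to=A, msg='data')): A:[data] B:[]
After 6 (process(B)): A:[data] B:[]
After 7 (send(from=A, to=B, msg='bye')): A:[data] B:[bye]
After 8 (send(from=B, to=A, msg='sync')): A:[data,sync] B:[bye]
After 9 (send(from=B, to=A, msg='final')): A:[data,sync,final] B:[bye]
After 10 (process(A)): A:[sync,final] B:[bye]

Answer: data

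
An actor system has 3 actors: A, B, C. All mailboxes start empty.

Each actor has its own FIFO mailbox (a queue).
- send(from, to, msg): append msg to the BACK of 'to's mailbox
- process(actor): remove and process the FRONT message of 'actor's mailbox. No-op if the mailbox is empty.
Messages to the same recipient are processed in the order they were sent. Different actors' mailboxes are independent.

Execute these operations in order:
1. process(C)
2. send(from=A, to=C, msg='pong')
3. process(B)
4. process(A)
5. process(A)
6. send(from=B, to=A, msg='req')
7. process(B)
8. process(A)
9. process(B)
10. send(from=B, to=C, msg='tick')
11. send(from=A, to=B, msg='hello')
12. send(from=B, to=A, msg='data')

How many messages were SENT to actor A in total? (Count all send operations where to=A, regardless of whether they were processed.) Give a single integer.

Answer: 2

Derivation:
After 1 (process(C)): A:[] B:[] C:[]
After 2 (send(from=A, to=C, msg='pong')): A:[] B:[] C:[pong]
After 3 (process(B)): A:[] B:[] C:[pong]
After 4 (process(A)): A:[] B:[] C:[pong]
After 5 (process(A)): A:[] B:[] C:[pong]
After 6 (send(from=B, to=A, msg='req')): A:[req] B:[] C:[pong]
After 7 (process(B)): A:[req] B:[] C:[pong]
After 8 (process(A)): A:[] B:[] C:[pong]
After 9 (process(B)): A:[] B:[] C:[pong]
After 10 (send(from=B, to=C, msg='tick')): A:[] B:[] C:[pong,tick]
After 11 (send(from=A, to=B, msg='hello')): A:[] B:[hello] C:[pong,tick]
After 12 (send(from=B, to=A, msg='data')): A:[data] B:[hello] C:[pong,tick]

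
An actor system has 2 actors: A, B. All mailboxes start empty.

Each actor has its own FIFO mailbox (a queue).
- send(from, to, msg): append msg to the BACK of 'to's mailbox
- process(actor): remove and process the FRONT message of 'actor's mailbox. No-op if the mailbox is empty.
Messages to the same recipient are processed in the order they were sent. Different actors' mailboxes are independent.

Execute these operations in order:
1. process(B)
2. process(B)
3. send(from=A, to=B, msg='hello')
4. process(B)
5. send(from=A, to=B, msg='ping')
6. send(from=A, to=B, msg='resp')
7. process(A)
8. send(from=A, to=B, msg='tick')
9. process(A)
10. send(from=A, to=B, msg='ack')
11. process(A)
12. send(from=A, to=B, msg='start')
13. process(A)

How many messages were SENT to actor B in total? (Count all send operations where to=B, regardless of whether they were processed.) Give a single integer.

Answer: 6

Derivation:
After 1 (process(B)): A:[] B:[]
After 2 (process(B)): A:[] B:[]
After 3 (send(from=A, to=B, msg='hello')): A:[] B:[hello]
After 4 (process(B)): A:[] B:[]
After 5 (send(from=A, to=B, msg='ping')): A:[] B:[ping]
After 6 (send(from=A, to=B, msg='resp')): A:[] B:[ping,resp]
After 7 (process(A)): A:[] B:[ping,resp]
After 8 (send(from=A, to=B, msg='tick')): A:[] B:[ping,resp,tick]
After 9 (process(A)): A:[] B:[ping,resp,tick]
After 10 (send(from=A, to=B, msg='ack')): A:[] B:[ping,resp,tick,ack]
After 11 (process(A)): A:[] B:[ping,resp,tick,ack]
After 12 (send(from=A, to=B, msg='start')): A:[] B:[ping,resp,tick,ack,start]
After 13 (process(A)): A:[] B:[ping,resp,tick,ack,start]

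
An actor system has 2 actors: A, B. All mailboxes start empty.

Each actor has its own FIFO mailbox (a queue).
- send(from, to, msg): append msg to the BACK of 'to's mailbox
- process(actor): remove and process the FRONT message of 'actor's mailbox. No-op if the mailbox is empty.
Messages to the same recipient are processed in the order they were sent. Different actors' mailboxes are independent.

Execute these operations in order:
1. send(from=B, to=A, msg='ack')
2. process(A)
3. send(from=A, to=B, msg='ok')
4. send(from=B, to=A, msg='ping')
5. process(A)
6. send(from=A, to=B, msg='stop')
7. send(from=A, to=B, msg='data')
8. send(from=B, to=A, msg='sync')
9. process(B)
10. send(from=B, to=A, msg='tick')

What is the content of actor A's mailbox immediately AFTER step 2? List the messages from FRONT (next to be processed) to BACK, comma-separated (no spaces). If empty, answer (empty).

After 1 (send(from=B, to=A, msg='ack')): A:[ack] B:[]
After 2 (process(A)): A:[] B:[]

(empty)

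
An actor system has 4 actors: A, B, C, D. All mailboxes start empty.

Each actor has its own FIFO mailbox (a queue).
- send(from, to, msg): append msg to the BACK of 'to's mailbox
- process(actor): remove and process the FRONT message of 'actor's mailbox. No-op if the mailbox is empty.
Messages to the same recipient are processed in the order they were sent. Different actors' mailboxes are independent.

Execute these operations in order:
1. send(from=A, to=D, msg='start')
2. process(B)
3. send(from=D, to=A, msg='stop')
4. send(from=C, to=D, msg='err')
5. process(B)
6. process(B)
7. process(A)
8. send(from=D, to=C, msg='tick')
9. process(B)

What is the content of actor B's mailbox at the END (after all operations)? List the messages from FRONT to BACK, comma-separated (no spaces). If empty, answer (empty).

Answer: (empty)

Derivation:
After 1 (send(from=A, to=D, msg='start')): A:[] B:[] C:[] D:[start]
After 2 (process(B)): A:[] B:[] C:[] D:[start]
After 3 (send(from=D, to=A, msg='stop')): A:[stop] B:[] C:[] D:[start]
After 4 (send(from=C, to=D, msg='err')): A:[stop] B:[] C:[] D:[start,err]
After 5 (process(B)): A:[stop] B:[] C:[] D:[start,err]
After 6 (process(B)): A:[stop] B:[] C:[] D:[start,err]
After 7 (process(A)): A:[] B:[] C:[] D:[start,err]
After 8 (send(from=D, to=C, msg='tick')): A:[] B:[] C:[tick] D:[start,err]
After 9 (process(B)): A:[] B:[] C:[tick] D:[start,err]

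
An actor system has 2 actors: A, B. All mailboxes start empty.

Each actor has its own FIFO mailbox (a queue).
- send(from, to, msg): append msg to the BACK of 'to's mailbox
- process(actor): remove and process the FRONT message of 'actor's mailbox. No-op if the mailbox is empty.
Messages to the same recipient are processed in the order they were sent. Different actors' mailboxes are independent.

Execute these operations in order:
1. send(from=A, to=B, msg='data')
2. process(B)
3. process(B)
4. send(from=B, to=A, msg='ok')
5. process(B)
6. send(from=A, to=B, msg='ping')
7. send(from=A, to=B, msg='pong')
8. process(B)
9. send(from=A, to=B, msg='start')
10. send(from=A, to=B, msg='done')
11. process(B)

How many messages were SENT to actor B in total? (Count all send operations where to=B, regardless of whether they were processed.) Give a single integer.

Answer: 5

Derivation:
After 1 (send(from=A, to=B, msg='data')): A:[] B:[data]
After 2 (process(B)): A:[] B:[]
After 3 (process(B)): A:[] B:[]
After 4 (send(from=B, to=A, msg='ok')): A:[ok] B:[]
After 5 (process(B)): A:[ok] B:[]
After 6 (send(from=A, to=B, msg='ping')): A:[ok] B:[ping]
After 7 (send(from=A, to=B, msg='pong')): A:[ok] B:[ping,pong]
After 8 (process(B)): A:[ok] B:[pong]
After 9 (send(from=A, to=B, msg='start')): A:[ok] B:[pong,start]
After 10 (send(from=A, to=B, msg='done')): A:[ok] B:[pong,start,done]
After 11 (process(B)): A:[ok] B:[start,done]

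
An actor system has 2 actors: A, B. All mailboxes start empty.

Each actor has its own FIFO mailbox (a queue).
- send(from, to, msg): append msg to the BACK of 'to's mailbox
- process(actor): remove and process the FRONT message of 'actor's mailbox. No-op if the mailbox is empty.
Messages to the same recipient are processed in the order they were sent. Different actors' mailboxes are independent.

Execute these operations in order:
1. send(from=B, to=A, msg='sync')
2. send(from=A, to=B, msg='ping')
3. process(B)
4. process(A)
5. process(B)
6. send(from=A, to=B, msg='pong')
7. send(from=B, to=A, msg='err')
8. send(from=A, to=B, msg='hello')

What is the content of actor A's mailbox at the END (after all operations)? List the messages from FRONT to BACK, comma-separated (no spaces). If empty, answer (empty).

After 1 (send(from=B, to=A, msg='sync')): A:[sync] B:[]
After 2 (send(from=A, to=B, msg='ping')): A:[sync] B:[ping]
After 3 (process(B)): A:[sync] B:[]
After 4 (process(A)): A:[] B:[]
After 5 (process(B)): A:[] B:[]
After 6 (send(from=A, to=B, msg='pong')): A:[] B:[pong]
After 7 (send(from=B, to=A, msg='err')): A:[err] B:[pong]
After 8 (send(from=A, to=B, msg='hello')): A:[err] B:[pong,hello]

Answer: err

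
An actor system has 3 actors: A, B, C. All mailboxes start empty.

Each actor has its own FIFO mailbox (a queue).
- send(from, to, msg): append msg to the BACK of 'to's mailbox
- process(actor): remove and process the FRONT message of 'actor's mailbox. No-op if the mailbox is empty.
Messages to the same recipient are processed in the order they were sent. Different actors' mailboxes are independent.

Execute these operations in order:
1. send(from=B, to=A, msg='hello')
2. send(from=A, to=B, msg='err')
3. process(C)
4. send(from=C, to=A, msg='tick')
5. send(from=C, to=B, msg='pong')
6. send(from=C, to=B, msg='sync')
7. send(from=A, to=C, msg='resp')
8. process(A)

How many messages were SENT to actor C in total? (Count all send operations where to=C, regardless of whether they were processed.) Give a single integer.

After 1 (send(from=B, to=A, msg='hello')): A:[hello] B:[] C:[]
After 2 (send(from=A, to=B, msg='err')): A:[hello] B:[err] C:[]
After 3 (process(C)): A:[hello] B:[err] C:[]
After 4 (send(from=C, to=A, msg='tick')): A:[hello,tick] B:[err] C:[]
After 5 (send(from=C, to=B, msg='pong')): A:[hello,tick] B:[err,pong] C:[]
After 6 (send(from=C, to=B, msg='sync')): A:[hello,tick] B:[err,pong,sync] C:[]
After 7 (send(from=A, to=C, msg='resp')): A:[hello,tick] B:[err,pong,sync] C:[resp]
After 8 (process(A)): A:[tick] B:[err,pong,sync] C:[resp]

Answer: 1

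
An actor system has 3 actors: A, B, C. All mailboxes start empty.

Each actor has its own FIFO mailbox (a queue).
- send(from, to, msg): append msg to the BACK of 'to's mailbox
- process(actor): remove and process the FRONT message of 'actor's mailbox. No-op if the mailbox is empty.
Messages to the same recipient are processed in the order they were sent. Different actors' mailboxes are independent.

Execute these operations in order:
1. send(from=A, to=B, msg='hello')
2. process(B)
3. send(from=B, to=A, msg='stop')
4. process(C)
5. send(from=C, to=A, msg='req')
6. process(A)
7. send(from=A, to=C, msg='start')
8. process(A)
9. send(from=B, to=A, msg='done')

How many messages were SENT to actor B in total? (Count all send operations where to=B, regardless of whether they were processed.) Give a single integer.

Answer: 1

Derivation:
After 1 (send(from=A, to=B, msg='hello')): A:[] B:[hello] C:[]
After 2 (process(B)): A:[] B:[] C:[]
After 3 (send(from=B, to=A, msg='stop')): A:[stop] B:[] C:[]
After 4 (process(C)): A:[stop] B:[] C:[]
After 5 (send(from=C, to=A, msg='req')): A:[stop,req] B:[] C:[]
After 6 (process(A)): A:[req] B:[] C:[]
After 7 (send(from=A, to=C, msg='start')): A:[req] B:[] C:[start]
After 8 (process(A)): A:[] B:[] C:[start]
After 9 (send(from=B, to=A, msg='done')): A:[done] B:[] C:[start]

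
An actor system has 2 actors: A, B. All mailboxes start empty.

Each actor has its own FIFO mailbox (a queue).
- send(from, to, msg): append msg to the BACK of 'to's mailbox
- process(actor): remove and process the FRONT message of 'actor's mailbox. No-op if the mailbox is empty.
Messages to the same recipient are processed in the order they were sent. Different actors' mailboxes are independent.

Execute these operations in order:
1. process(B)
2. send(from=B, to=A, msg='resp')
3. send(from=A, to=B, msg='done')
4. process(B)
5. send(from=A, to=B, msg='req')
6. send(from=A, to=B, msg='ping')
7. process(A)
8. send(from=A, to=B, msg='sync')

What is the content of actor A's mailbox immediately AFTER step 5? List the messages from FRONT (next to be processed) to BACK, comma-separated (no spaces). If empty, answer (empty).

After 1 (process(B)): A:[] B:[]
After 2 (send(from=B, to=A, msg='resp')): A:[resp] B:[]
After 3 (send(from=A, to=B, msg='done')): A:[resp] B:[done]
After 4 (process(B)): A:[resp] B:[]
After 5 (send(from=A, to=B, msg='req')): A:[resp] B:[req]

resp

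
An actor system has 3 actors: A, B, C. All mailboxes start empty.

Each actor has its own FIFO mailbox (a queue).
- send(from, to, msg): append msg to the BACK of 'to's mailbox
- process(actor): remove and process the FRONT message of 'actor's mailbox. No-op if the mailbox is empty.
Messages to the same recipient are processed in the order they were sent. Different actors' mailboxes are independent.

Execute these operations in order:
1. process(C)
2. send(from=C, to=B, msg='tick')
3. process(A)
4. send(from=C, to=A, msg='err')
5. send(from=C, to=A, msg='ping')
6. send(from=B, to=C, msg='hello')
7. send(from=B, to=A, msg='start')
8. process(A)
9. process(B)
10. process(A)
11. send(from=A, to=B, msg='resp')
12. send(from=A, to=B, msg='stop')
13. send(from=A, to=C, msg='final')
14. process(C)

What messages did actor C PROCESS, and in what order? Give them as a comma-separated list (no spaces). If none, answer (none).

After 1 (process(C)): A:[] B:[] C:[]
After 2 (send(from=C, to=B, msg='tick')): A:[] B:[tick] C:[]
After 3 (process(A)): A:[] B:[tick] C:[]
After 4 (send(from=C, to=A, msg='err')): A:[err] B:[tick] C:[]
After 5 (send(from=C, to=A, msg='ping')): A:[err,ping] B:[tick] C:[]
After 6 (send(from=B, to=C, msg='hello')): A:[err,ping] B:[tick] C:[hello]
After 7 (send(from=B, to=A, msg='start')): A:[err,ping,start] B:[tick] C:[hello]
After 8 (process(A)): A:[ping,start] B:[tick] C:[hello]
After 9 (process(B)): A:[ping,start] B:[] C:[hello]
After 10 (process(A)): A:[start] B:[] C:[hello]
After 11 (send(from=A, to=B, msg='resp')): A:[start] B:[resp] C:[hello]
After 12 (send(from=A, to=B, msg='stop')): A:[start] B:[resp,stop] C:[hello]
After 13 (send(from=A, to=C, msg='final')): A:[start] B:[resp,stop] C:[hello,final]
After 14 (process(C)): A:[start] B:[resp,stop] C:[final]

Answer: hello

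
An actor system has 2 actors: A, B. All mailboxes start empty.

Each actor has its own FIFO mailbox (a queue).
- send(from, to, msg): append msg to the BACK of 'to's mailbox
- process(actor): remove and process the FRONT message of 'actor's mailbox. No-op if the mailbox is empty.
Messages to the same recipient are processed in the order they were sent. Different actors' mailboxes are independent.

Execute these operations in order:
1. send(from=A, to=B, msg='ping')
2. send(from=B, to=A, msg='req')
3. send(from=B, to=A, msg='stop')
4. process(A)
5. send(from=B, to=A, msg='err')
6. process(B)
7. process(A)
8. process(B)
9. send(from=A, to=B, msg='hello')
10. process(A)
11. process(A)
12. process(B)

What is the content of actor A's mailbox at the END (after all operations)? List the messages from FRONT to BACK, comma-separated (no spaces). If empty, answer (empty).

After 1 (send(from=A, to=B, msg='ping')): A:[] B:[ping]
After 2 (send(from=B, to=A, msg='req')): A:[req] B:[ping]
After 3 (send(from=B, to=A, msg='stop')): A:[req,stop] B:[ping]
After 4 (process(A)): A:[stop] B:[ping]
After 5 (send(from=B, to=A, msg='err')): A:[stop,err] B:[ping]
After 6 (process(B)): A:[stop,err] B:[]
After 7 (process(A)): A:[err] B:[]
After 8 (process(B)): A:[err] B:[]
After 9 (send(from=A, to=B, msg='hello')): A:[err] B:[hello]
After 10 (process(A)): A:[] B:[hello]
After 11 (process(A)): A:[] B:[hello]
After 12 (process(B)): A:[] B:[]

Answer: (empty)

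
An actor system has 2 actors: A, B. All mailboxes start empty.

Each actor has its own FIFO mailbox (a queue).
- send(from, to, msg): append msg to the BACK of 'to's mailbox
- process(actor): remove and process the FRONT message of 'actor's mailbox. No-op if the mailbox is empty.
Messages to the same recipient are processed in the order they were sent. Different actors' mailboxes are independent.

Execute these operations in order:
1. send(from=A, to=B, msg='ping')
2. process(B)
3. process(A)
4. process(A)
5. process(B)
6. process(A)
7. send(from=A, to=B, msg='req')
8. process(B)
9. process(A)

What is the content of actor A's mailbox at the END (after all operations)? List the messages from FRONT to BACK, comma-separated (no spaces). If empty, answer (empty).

After 1 (send(from=A, to=B, msg='ping')): A:[] B:[ping]
After 2 (process(B)): A:[] B:[]
After 3 (process(A)): A:[] B:[]
After 4 (process(A)): A:[] B:[]
After 5 (process(B)): A:[] B:[]
After 6 (process(A)): A:[] B:[]
After 7 (send(from=A, to=B, msg='req')): A:[] B:[req]
After 8 (process(B)): A:[] B:[]
After 9 (process(A)): A:[] B:[]

Answer: (empty)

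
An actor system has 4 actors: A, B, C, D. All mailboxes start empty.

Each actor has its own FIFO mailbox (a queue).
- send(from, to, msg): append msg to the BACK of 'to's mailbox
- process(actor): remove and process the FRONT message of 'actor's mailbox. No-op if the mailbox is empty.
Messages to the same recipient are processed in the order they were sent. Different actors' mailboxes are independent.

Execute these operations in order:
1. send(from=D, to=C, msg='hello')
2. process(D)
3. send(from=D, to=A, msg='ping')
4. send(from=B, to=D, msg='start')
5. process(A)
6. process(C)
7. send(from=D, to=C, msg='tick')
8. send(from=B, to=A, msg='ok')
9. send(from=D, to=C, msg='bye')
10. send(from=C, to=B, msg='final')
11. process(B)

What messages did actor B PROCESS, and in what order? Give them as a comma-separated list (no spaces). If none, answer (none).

After 1 (send(from=D, to=C, msg='hello')): A:[] B:[] C:[hello] D:[]
After 2 (process(D)): A:[] B:[] C:[hello] D:[]
After 3 (send(from=D, to=A, msg='ping')): A:[ping] B:[] C:[hello] D:[]
After 4 (send(from=B, to=D, msg='start')): A:[ping] B:[] C:[hello] D:[start]
After 5 (process(A)): A:[] B:[] C:[hello] D:[start]
After 6 (process(C)): A:[] B:[] C:[] D:[start]
After 7 (send(from=D, to=C, msg='tick')): A:[] B:[] C:[tick] D:[start]
After 8 (send(from=B, to=A, msg='ok')): A:[ok] B:[] C:[tick] D:[start]
After 9 (send(from=D, to=C, msg='bye')): A:[ok] B:[] C:[tick,bye] D:[start]
After 10 (send(from=C, to=B, msg='final')): A:[ok] B:[final] C:[tick,bye] D:[start]
After 11 (process(B)): A:[ok] B:[] C:[tick,bye] D:[start]

Answer: final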